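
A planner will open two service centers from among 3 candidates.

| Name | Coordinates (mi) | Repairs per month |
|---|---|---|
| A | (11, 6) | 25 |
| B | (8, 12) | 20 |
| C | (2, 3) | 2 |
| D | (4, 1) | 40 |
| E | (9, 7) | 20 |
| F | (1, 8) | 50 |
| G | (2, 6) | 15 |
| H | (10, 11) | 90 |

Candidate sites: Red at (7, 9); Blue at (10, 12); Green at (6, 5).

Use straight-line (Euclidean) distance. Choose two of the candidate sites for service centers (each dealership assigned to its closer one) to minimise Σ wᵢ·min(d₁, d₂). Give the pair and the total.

Evaluate every pair (each demand assigned to the nearer of the two):
  {Blue, Green}: total = 870.8
  {Red, Blue}: total = 1060.6
  {Red, Green}: total = 1110.5
Best pair: {Blue, Green} with total 870.8.

{Blue, Green}, total 870.8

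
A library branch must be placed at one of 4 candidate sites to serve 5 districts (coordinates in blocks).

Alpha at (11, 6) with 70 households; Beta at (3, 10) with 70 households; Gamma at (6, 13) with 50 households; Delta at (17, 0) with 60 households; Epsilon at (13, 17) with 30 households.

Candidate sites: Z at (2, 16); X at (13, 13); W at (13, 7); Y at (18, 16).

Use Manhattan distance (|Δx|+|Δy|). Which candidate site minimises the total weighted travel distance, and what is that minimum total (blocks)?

W, total 2730 blocks

Total weighted distance at each candidate:
  Z (2, 16): total = 4390
  X (13, 13): total = 3030
  W (13, 7): total = 2730
  Y (18, 16): total = 4610
Minimum is at W with total 2730 blocks.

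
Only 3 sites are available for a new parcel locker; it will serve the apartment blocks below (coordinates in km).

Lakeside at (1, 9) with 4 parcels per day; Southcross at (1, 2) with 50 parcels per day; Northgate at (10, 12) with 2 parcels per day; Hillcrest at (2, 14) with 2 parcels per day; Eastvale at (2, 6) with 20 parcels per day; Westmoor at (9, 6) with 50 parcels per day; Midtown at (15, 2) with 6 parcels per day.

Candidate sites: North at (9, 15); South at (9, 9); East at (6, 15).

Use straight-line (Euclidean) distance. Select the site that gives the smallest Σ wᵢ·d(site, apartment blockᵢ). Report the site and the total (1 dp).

Total weighted distance at each candidate:
  North (9, 15): total = 1587.6
  South (9, 9): total = 944.7
  East (6, 15): total = 1512.1
Minimum is at South with total 944.7 km.

South, total 944.7 km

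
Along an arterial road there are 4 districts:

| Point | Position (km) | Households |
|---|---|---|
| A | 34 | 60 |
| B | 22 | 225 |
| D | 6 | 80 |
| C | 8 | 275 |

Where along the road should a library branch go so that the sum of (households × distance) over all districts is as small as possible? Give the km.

x = 8

For a sum of weighted absolute distances on a line, the optimum is the weighted median (not the mean). Total weight W = 640; half-weight = 320.
Sort by position and accumulate weight:
  km 6 (D, w=80) → cum 80
  km 8 (C, w=275) → cum 355  ≥ 320 → median here
  km 22 (B, w=225) → cum 580
  km 34 (A, w=60) → cum 640
Optimal location: km 8.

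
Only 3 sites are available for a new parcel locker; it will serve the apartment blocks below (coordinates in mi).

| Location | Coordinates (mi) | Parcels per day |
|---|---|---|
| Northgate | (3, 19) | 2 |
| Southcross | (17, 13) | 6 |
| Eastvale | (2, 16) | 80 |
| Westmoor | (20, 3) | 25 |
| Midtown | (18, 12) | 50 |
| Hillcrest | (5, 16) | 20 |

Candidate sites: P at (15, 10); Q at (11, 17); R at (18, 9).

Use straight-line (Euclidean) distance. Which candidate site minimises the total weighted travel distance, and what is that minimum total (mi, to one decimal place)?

Q, total 1752.0 mi

Total weighted distance at each candidate:
  P (15, 10): total = 1825.6
  Q (11, 17): total = 1752.0
  R (18, 9): total = 2061.3
Minimum is at Q with total 1752.0 mi.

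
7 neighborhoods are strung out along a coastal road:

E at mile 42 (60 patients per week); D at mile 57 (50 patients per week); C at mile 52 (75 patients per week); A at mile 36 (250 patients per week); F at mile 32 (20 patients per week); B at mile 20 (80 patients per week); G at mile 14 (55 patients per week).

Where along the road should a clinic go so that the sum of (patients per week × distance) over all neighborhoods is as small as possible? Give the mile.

x = 36

For a sum of weighted absolute distances on a line, the optimum is the weighted median (not the mean). Total weight W = 590; half-weight = 295.
Sort by position and accumulate weight:
  mile 14 (G, w=55) → cum 55
  mile 20 (B, w=80) → cum 135
  mile 32 (F, w=20) → cum 155
  mile 36 (A, w=250) → cum 405  ≥ 295 → median here
  mile 42 (E, w=60) → cum 465
  mile 52 (C, w=75) → cum 540
  mile 57 (D, w=50) → cum 590
Optimal location: mile 36.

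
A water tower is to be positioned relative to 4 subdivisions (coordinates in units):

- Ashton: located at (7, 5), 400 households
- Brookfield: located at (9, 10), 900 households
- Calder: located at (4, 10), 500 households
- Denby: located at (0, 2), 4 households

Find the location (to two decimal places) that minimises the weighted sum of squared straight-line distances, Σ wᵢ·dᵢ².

(7.15, 8.87)

The minimiser of Σwᵢ‖p−pᵢ‖² is the weighted centroid p* = (Σwᵢpᵢ)/(Σwᵢ).
Σwᵢ = 1804.
Σwᵢxᵢ = 400·7 + 900·9 + 500·4 + 4·0 = 12900.
Σwᵢyᵢ = 400·5 + 900·10 + 500·10 + 4·2 = 16008.
x* = 12900/1804 = 7.15, y* = 16008/1804 = 8.87.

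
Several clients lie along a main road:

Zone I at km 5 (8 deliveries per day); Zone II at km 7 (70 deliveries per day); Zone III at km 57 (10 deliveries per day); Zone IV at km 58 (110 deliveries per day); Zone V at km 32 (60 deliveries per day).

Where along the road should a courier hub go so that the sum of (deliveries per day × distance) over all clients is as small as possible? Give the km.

For a sum of weighted absolute distances on a line, the optimum is the weighted median (not the mean). Total weight W = 258; half-weight = 129.
Sort by position and accumulate weight:
  km 5 (Zone I, w=8) → cum 8
  km 7 (Zone II, w=70) → cum 78
  km 32 (Zone V, w=60) → cum 138  ≥ 129 → median here
  km 57 (Zone III, w=10) → cum 148
  km 58 (Zone IV, w=110) → cum 258
Optimal location: km 32.

x = 32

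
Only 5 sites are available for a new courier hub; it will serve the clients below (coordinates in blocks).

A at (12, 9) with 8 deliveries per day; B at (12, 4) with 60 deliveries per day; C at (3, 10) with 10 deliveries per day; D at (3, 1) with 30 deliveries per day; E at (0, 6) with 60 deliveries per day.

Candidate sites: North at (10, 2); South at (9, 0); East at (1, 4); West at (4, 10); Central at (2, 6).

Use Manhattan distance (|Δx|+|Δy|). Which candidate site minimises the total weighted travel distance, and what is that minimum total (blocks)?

Central, total 1174 blocks

Total weighted distance at each candidate:
  North (10, 2): total = 1542
  South (9, 0): total = 1786
  East (1, 4): total = 1198
  West (4, 10): total = 1702
  Central (2, 6): total = 1174
Minimum is at Central with total 1174 blocks.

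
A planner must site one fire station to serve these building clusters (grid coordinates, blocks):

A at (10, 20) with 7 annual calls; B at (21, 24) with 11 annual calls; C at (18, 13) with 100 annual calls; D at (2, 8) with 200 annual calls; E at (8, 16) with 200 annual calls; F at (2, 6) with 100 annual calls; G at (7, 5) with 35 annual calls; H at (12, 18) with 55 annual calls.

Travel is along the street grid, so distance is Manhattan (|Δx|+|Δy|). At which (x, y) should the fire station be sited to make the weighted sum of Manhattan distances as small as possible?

Manhattan distance separates: Σwᵢ(|x−xᵢ|+|y−yᵢ|) = Σwᵢ|x−xᵢ| + Σwᵢ|y−yᵢ|, so x and y are optimised independently as 1-D weighted medians.
Total weight W = 708; half = 354.
x-coordinate, sorted with cumulative weight:
  x=2 (D, w=200) cum 200
  x=2 (F, w=100) cum 300
  x=7 (G, w=35) cum 335
  x=8 (E, w=200) cum 535  ← median
  x=10 (A, w=7) cum 542
  x=12 (H, w=55) cum 597
  x=18 (C, w=100) cum 697
  x=21 (B, w=11) cum 708
⇒ x* = 8
y-coordinate, sorted with cumulative weight:
  y=5 (G, w=35) cum 35
  y=6 (F, w=100) cum 135
  y=8 (D, w=200) cum 335
  y=13 (C, w=100) cum 435  ← median
  y=16 (E, w=200) cum 635
  y=18 (H, w=55) cum 690
  y=20 (A, w=7) cum 697
  y=24 (B, w=11) cum 708
⇒ y* = 13

(8, 13)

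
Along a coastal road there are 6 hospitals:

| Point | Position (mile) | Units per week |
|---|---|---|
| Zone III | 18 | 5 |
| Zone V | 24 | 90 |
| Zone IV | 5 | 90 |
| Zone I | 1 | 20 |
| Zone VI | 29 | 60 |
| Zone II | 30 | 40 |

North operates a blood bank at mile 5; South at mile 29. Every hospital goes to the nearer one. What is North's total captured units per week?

110

The indifferent point is the midpoint (5+29)/2 = 17; hospitals left of it (closer to North at 5) go to North, those right go to South.
  Zone I at 1 (w=20) → North
  Zone IV at 5 (w=90) → North
  Zone III at 18 (w=5) → South
  Zone V at 24 (w=90) → South
  Zone VI at 29 (w=60) → South
  Zone II at 30 (w=40) → South
North captures 110; South captures 195.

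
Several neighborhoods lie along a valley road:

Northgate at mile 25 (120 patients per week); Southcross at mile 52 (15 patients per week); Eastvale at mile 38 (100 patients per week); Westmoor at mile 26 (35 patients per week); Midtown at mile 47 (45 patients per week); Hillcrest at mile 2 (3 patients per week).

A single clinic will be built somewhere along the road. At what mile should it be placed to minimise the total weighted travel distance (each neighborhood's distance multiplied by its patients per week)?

For a sum of weighted absolute distances on a line, the optimum is the weighted median (not the mean). Total weight W = 318; half-weight = 159.
Sort by position and accumulate weight:
  mile 2 (Hillcrest, w=3) → cum 3
  mile 25 (Northgate, w=120) → cum 123
  mile 26 (Westmoor, w=35) → cum 158
  mile 38 (Eastvale, w=100) → cum 258  ≥ 159 → median here
  mile 47 (Midtown, w=45) → cum 303
  mile 52 (Southcross, w=15) → cum 318
Optimal location: mile 38.

x = 38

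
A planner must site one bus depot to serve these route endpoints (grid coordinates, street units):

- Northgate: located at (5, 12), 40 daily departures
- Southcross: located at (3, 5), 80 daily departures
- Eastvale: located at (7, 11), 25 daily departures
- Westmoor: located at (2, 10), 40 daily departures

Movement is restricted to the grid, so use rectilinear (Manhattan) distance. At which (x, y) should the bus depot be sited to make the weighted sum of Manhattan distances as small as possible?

Manhattan distance separates: Σwᵢ(|x−xᵢ|+|y−yᵢ|) = Σwᵢ|x−xᵢ| + Σwᵢ|y−yᵢ|, so x and y are optimised independently as 1-D weighted medians.
Total weight W = 185; half = 92.5.
x-coordinate, sorted with cumulative weight:
  x=2 (Westmoor, w=40) cum 40
  x=3 (Southcross, w=80) cum 120  ← median
  x=5 (Northgate, w=40) cum 160
  x=7 (Eastvale, w=25) cum 185
⇒ x* = 3
y-coordinate, sorted with cumulative weight:
  y=5 (Southcross, w=80) cum 80
  y=10 (Westmoor, w=40) cum 120  ← median
  y=11 (Eastvale, w=25) cum 145
  y=12 (Northgate, w=40) cum 185
⇒ y* = 10

(3, 10)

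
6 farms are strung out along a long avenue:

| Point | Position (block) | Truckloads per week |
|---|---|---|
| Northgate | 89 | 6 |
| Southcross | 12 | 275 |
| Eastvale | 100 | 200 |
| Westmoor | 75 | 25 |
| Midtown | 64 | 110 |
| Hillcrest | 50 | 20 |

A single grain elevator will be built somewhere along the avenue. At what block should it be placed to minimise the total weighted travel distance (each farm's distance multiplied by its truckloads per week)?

x = 64

For a sum of weighted absolute distances on a line, the optimum is the weighted median (not the mean). Total weight W = 636; half-weight = 318.
Sort by position and accumulate weight:
  block 12 (Southcross, w=275) → cum 275
  block 50 (Hillcrest, w=20) → cum 295
  block 64 (Midtown, w=110) → cum 405  ≥ 318 → median here
  block 75 (Westmoor, w=25) → cum 430
  block 89 (Northgate, w=6) → cum 436
  block 100 (Eastvale, w=200) → cum 636
Optimal location: block 64.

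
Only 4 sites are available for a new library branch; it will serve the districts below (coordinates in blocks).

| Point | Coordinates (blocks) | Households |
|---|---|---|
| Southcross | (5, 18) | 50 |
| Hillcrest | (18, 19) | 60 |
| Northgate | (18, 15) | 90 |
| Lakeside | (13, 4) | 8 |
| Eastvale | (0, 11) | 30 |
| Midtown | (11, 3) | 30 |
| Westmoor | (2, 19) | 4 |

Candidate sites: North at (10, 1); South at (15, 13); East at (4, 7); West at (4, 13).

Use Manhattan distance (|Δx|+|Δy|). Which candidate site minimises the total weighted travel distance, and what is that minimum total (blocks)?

South, total 2834 blocks

Total weighted distance at each candidate:
  North (10, 1): total = 5482
  South (15, 13): total = 2834
  East (4, 7): total = 4862
  West (4, 13): total = 3806
Minimum is at South with total 2834 blocks.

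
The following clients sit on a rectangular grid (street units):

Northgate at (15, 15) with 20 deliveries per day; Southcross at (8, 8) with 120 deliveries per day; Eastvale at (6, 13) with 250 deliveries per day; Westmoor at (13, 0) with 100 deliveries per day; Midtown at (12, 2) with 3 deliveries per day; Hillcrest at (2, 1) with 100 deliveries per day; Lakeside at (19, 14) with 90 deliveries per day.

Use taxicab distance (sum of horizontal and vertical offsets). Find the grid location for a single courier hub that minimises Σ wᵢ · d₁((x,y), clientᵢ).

Manhattan distance separates: Σwᵢ(|x−xᵢ|+|y−yᵢ|) = Σwᵢ|x−xᵢ| + Σwᵢ|y−yᵢ|, so x and y are optimised independently as 1-D weighted medians.
Total weight W = 683; half = 341.5.
x-coordinate, sorted with cumulative weight:
  x=2 (Hillcrest, w=100) cum 100
  x=6 (Eastvale, w=250) cum 350  ← median
  x=8 (Southcross, w=120) cum 470
  x=12 (Midtown, w=3) cum 473
  x=13 (Westmoor, w=100) cum 573
  x=15 (Northgate, w=20) cum 593
  x=19 (Lakeside, w=90) cum 683
⇒ x* = 6
y-coordinate, sorted with cumulative weight:
  y=0 (Westmoor, w=100) cum 100
  y=1 (Hillcrest, w=100) cum 200
  y=2 (Midtown, w=3) cum 203
  y=8 (Southcross, w=120) cum 323
  y=13 (Eastvale, w=250) cum 573  ← median
  y=14 (Lakeside, w=90) cum 663
  y=15 (Northgate, w=20) cum 683
⇒ y* = 13

(6, 13)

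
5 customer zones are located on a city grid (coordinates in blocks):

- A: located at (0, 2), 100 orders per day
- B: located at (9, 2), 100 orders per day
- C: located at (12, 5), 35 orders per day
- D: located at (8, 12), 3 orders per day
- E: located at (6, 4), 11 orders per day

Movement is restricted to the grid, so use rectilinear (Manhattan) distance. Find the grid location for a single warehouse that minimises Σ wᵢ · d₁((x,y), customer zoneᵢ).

Manhattan distance separates: Σwᵢ(|x−xᵢ|+|y−yᵢ|) = Σwᵢ|x−xᵢ| + Σwᵢ|y−yᵢ|, so x and y are optimised independently as 1-D weighted medians.
Total weight W = 249; half = 124.5.
x-coordinate, sorted with cumulative weight:
  x=0 (A, w=100) cum 100
  x=6 (E, w=11) cum 111
  x=8 (D, w=3) cum 114
  x=9 (B, w=100) cum 214  ← median
  x=12 (C, w=35) cum 249
⇒ x* = 9
y-coordinate, sorted with cumulative weight:
  y=2 (A, w=100) cum 100
  y=2 (B, w=100) cum 200  ← median
  y=4 (E, w=11) cum 211
  y=5 (C, w=35) cum 246
  y=12 (D, w=3) cum 249
⇒ y* = 2

(9, 2)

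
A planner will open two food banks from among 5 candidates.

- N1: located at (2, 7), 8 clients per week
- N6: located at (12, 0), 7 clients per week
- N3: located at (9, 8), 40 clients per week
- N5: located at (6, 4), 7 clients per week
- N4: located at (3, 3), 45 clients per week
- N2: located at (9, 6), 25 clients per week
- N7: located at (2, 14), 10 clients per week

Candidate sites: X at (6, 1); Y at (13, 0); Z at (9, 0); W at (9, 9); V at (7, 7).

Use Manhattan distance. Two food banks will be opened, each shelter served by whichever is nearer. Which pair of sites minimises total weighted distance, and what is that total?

Evaluate every pair (each demand assigned to the nearer of the two):
  {X, W}: total = 602
  {X, V}: total = 650
  {W, V}: total = 747
  {Y, V}: total = 750
  {Z, V}: total = 764
  {Z, W}: total = 782
  {Y, W}: total = 910
  {X, Z}: total = 987
  {X, Y}: total = 1103
  {Y, Z}: total = 1253
Best pair: {X, W} with total 602.

{X, W}, total 602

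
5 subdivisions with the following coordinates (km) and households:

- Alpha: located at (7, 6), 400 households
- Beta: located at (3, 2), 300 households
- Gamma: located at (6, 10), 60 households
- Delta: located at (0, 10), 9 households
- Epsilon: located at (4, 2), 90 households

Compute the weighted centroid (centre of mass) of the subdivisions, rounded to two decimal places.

(5.15, 4.51)

The minimiser of Σwᵢ‖p−pᵢ‖² is the weighted centroid p* = (Σwᵢpᵢ)/(Σwᵢ).
Σwᵢ = 859.
Σwᵢxᵢ = 400·7 + 300·3 + 60·6 + 9·0 + 90·4 = 4420.
Σwᵢyᵢ = 400·6 + 300·2 + 60·10 + 9·10 + 90·2 = 3870.
x* = 4420/859 = 5.15, y* = 3870/859 = 4.51.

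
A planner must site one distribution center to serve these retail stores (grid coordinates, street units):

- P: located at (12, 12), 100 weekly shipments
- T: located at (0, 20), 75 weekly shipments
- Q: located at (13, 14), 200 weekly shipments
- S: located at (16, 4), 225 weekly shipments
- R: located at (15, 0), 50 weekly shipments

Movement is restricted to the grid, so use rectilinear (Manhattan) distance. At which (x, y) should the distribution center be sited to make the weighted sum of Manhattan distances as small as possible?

(13, 12)

Manhattan distance separates: Σwᵢ(|x−xᵢ|+|y−yᵢ|) = Σwᵢ|x−xᵢ| + Σwᵢ|y−yᵢ|, so x and y are optimised independently as 1-D weighted medians.
Total weight W = 650; half = 325.
x-coordinate, sorted with cumulative weight:
  x=0 (T, w=75) cum 75
  x=12 (P, w=100) cum 175
  x=13 (Q, w=200) cum 375  ← median
  x=15 (R, w=50) cum 425
  x=16 (S, w=225) cum 650
⇒ x* = 13
y-coordinate, sorted with cumulative weight:
  y=0 (R, w=50) cum 50
  y=4 (S, w=225) cum 275
  y=12 (P, w=100) cum 375  ← median
  y=14 (Q, w=200) cum 575
  y=20 (T, w=75) cum 650
⇒ y* = 12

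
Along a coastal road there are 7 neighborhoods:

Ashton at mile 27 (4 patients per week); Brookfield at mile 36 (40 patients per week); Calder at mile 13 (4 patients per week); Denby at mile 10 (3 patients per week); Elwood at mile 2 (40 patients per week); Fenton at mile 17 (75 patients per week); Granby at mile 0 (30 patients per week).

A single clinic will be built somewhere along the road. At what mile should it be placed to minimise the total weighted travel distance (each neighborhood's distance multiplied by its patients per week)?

x = 17

For a sum of weighted absolute distances on a line, the optimum is the weighted median (not the mean). Total weight W = 196; half-weight = 98.
Sort by position and accumulate weight:
  mile 0 (Granby, w=30) → cum 30
  mile 2 (Elwood, w=40) → cum 70
  mile 10 (Denby, w=3) → cum 73
  mile 13 (Calder, w=4) → cum 77
  mile 17 (Fenton, w=75) → cum 152  ≥ 98 → median here
  mile 27 (Ashton, w=4) → cum 156
  mile 36 (Brookfield, w=40) → cum 196
Optimal location: mile 17.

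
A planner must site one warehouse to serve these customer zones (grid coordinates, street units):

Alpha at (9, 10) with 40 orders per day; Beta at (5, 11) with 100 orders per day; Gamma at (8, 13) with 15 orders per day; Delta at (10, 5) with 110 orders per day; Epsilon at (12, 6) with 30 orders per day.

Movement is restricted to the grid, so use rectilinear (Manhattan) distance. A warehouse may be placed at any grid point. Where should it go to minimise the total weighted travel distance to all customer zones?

(9, 10)

Manhattan distance separates: Σwᵢ(|x−xᵢ|+|y−yᵢ|) = Σwᵢ|x−xᵢ| + Σwᵢ|y−yᵢ|, so x and y are optimised independently as 1-D weighted medians.
Total weight W = 295; half = 147.5.
x-coordinate, sorted with cumulative weight:
  x=5 (Beta, w=100) cum 100
  x=8 (Gamma, w=15) cum 115
  x=9 (Alpha, w=40) cum 155  ← median
  x=10 (Delta, w=110) cum 265
  x=12 (Epsilon, w=30) cum 295
⇒ x* = 9
y-coordinate, sorted with cumulative weight:
  y=5 (Delta, w=110) cum 110
  y=6 (Epsilon, w=30) cum 140
  y=10 (Alpha, w=40) cum 180  ← median
  y=11 (Beta, w=100) cum 280
  y=13 (Gamma, w=15) cum 295
⇒ y* = 10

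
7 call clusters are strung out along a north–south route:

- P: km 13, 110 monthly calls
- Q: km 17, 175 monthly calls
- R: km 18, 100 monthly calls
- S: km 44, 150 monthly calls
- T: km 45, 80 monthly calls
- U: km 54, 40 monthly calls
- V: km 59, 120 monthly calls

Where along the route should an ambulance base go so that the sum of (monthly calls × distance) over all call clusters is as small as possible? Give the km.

For a sum of weighted absolute distances on a line, the optimum is the weighted median (not the mean). Total weight W = 775; half-weight = 387.5.
Sort by position and accumulate weight:
  km 13 (P, w=110) → cum 110
  km 17 (Q, w=175) → cum 285
  km 18 (R, w=100) → cum 385
  km 44 (S, w=150) → cum 535  ≥ 387.5 → median here
  km 45 (T, w=80) → cum 615
  km 54 (U, w=40) → cum 655
  km 59 (V, w=120) → cum 775
Optimal location: km 44.

x = 44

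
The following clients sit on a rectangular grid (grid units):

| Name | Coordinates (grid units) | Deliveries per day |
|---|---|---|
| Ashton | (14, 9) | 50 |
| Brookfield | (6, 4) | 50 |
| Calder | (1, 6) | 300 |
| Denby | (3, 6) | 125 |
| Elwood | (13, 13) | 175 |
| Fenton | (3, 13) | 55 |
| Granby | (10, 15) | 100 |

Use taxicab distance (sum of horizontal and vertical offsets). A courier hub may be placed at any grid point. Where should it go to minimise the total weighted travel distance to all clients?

(3, 6)

Manhattan distance separates: Σwᵢ(|x−xᵢ|+|y−yᵢ|) = Σwᵢ|x−xᵢ| + Σwᵢ|y−yᵢ|, so x and y are optimised independently as 1-D weighted medians.
Total weight W = 855; half = 427.5.
x-coordinate, sorted with cumulative weight:
  x=1 (Calder, w=300) cum 300
  x=3 (Denby, w=125) cum 425
  x=3 (Fenton, w=55) cum 480  ← median
  x=6 (Brookfield, w=50) cum 530
  x=10 (Granby, w=100) cum 630
  x=13 (Elwood, w=175) cum 805
  x=14 (Ashton, w=50) cum 855
⇒ x* = 3
y-coordinate, sorted with cumulative weight:
  y=4 (Brookfield, w=50) cum 50
  y=6 (Calder, w=300) cum 350
  y=6 (Denby, w=125) cum 475  ← median
  y=9 (Ashton, w=50) cum 525
  y=13 (Elwood, w=175) cum 700
  y=13 (Fenton, w=55) cum 755
  y=15 (Granby, w=100) cum 855
⇒ y* = 6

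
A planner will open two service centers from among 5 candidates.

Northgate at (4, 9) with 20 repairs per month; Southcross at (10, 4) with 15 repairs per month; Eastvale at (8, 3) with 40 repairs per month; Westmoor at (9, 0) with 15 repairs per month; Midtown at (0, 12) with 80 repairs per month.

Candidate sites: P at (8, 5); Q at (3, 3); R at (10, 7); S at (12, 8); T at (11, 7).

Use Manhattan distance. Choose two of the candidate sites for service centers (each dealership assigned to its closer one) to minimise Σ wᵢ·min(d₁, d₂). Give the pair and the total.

{P, Q}, total 1315

Evaluate every pair (each demand assigned to the nearer of the two):
  {P, Q}: total = 1315
  {Q, R}: total = 1465
  {Q, T}: total = 1495
  {Q, S}: total = 1525
  {P, R}: total = 1575
  {P, S}: total = 1575
  {P, T}: total = 1575
  {R, S}: total = 1765
  {R, T}: total = 1765
  {S, T}: total = 1935
Best pair: {P, Q} with total 1315.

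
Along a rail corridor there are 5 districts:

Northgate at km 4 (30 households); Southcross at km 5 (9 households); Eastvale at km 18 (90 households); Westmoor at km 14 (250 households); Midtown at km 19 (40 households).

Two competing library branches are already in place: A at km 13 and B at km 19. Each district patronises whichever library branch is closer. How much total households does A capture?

289

The indifferent point is the midpoint (13+19)/2 = 16; districts left of it (closer to A at 13) go to A, those right go to B.
  Northgate at 4 (w=30) → A
  Southcross at 5 (w=9) → A
  Westmoor at 14 (w=250) → A
  Eastvale at 18 (w=90) → B
  Midtown at 19 (w=40) → B
A captures 289; B captures 130.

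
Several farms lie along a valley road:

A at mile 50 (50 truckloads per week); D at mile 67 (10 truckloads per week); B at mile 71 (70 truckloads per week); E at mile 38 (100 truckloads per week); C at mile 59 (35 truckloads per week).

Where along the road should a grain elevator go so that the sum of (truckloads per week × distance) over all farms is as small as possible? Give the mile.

For a sum of weighted absolute distances on a line, the optimum is the weighted median (not the mean). Total weight W = 265; half-weight = 132.5.
Sort by position and accumulate weight:
  mile 38 (E, w=100) → cum 100
  mile 50 (A, w=50) → cum 150  ≥ 132.5 → median here
  mile 59 (C, w=35) → cum 185
  mile 67 (D, w=10) → cum 195
  mile 71 (B, w=70) → cum 265
Optimal location: mile 50.

x = 50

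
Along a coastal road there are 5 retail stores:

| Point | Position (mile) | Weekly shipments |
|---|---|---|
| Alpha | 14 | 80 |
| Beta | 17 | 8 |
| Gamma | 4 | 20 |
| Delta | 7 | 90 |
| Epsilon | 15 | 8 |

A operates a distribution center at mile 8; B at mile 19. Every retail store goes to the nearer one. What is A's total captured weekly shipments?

The indifferent point is the midpoint (8+19)/2 = 13.5; retail stores left of it (closer to A at 8) go to A, those right go to B.
  Gamma at 4 (w=20) → A
  Delta at 7 (w=90) → A
  Alpha at 14 (w=80) → B
  Epsilon at 15 (w=8) → B
  Beta at 17 (w=8) → B
A captures 110; B captures 96.

110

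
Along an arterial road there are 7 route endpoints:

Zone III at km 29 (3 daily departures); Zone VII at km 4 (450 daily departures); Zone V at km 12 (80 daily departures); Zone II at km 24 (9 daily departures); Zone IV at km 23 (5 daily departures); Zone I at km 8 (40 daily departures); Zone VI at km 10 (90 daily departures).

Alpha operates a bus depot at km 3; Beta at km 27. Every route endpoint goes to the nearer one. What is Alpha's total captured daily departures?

660

The indifferent point is the midpoint (3+27)/2 = 15; route endpoints left of it (closer to Alpha at 3) go to Alpha, those right go to Beta.
  Zone VII at 4 (w=450) → Alpha
  Zone I at 8 (w=40) → Alpha
  Zone VI at 10 (w=90) → Alpha
  Zone V at 12 (w=80) → Alpha
  Zone IV at 23 (w=5) → Beta
  Zone II at 24 (w=9) → Beta
  Zone III at 29 (w=3) → Beta
Alpha captures 660; Beta captures 17.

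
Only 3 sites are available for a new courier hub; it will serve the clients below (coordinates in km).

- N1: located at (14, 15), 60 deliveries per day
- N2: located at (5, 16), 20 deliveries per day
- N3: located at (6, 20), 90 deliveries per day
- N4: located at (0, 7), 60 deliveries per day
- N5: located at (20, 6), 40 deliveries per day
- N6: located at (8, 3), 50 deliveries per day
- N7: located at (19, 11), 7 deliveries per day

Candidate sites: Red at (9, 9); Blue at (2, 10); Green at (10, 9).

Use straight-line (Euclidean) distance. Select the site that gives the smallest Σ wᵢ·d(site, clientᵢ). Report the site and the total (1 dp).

Red, total 3040.8 km

Total weighted distance at each candidate:
  Red (9, 9): total = 3040.8
  Blue (2, 10): total = 3417.6
  Green (10, 9): total = 3068.4
Minimum is at Red with total 3040.8 km.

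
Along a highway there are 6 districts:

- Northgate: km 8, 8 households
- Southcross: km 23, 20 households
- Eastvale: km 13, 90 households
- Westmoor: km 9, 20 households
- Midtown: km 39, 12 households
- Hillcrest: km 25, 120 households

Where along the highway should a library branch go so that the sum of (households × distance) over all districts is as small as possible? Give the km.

x = 23

For a sum of weighted absolute distances on a line, the optimum is the weighted median (not the mean). Total weight W = 270; half-weight = 135.
Sort by position and accumulate weight:
  km 8 (Northgate, w=8) → cum 8
  km 9 (Westmoor, w=20) → cum 28
  km 13 (Eastvale, w=90) → cum 118
  km 23 (Southcross, w=20) → cum 138  ≥ 135 → median here
  km 25 (Hillcrest, w=120) → cum 258
  km 39 (Midtown, w=12) → cum 270
Optimal location: km 23.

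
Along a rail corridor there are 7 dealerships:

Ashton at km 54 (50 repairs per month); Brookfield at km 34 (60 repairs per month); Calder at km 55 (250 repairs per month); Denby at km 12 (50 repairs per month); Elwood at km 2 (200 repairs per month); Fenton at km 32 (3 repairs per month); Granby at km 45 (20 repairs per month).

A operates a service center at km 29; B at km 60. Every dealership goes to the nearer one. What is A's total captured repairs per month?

The indifferent point is the midpoint (29+60)/2 = 44.5; dealerships left of it (closer to A at 29) go to A, those right go to B.
  Elwood at 2 (w=200) → A
  Denby at 12 (w=50) → A
  Fenton at 32 (w=3) → A
  Brookfield at 34 (w=60) → A
  Granby at 45 (w=20) → B
  Ashton at 54 (w=50) → B
  Calder at 55 (w=250) → B
A captures 313; B captures 320.

313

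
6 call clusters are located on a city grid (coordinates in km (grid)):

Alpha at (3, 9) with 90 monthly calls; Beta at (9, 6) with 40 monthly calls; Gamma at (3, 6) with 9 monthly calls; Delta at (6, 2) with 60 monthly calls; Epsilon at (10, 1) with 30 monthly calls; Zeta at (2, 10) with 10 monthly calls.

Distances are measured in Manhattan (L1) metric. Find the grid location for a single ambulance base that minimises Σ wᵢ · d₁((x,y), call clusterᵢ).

Manhattan distance separates: Σwᵢ(|x−xᵢ|+|y−yᵢ|) = Σwᵢ|x−xᵢ| + Σwᵢ|y−yᵢ|, so x and y are optimised independently as 1-D weighted medians.
Total weight W = 239; half = 119.5.
x-coordinate, sorted with cumulative weight:
  x=2 (Zeta, w=10) cum 10
  x=3 (Alpha, w=90) cum 100
  x=3 (Gamma, w=9) cum 109
  x=6 (Delta, w=60) cum 169  ← median
  x=9 (Beta, w=40) cum 209
  x=10 (Epsilon, w=30) cum 239
⇒ x* = 6
y-coordinate, sorted with cumulative weight:
  y=1 (Epsilon, w=30) cum 30
  y=2 (Delta, w=60) cum 90
  y=6 (Beta, w=40) cum 130  ← median
  y=6 (Gamma, w=9) cum 139
  y=9 (Alpha, w=90) cum 229
  y=10 (Zeta, w=10) cum 239
⇒ y* = 6

(6, 6)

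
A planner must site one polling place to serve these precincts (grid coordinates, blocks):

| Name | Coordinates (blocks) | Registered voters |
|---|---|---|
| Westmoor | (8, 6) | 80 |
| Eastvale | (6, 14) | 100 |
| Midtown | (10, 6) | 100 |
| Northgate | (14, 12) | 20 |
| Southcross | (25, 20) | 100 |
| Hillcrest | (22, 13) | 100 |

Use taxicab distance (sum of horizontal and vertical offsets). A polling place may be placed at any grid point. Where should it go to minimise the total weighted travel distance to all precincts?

(10, 13)

Manhattan distance separates: Σwᵢ(|x−xᵢ|+|y−yᵢ|) = Σwᵢ|x−xᵢ| + Σwᵢ|y−yᵢ|, so x and y are optimised independently as 1-D weighted medians.
Total weight W = 500; half = 250.
x-coordinate, sorted with cumulative weight:
  x=6 (Eastvale, w=100) cum 100
  x=8 (Westmoor, w=80) cum 180
  x=10 (Midtown, w=100) cum 280  ← median
  x=14 (Northgate, w=20) cum 300
  x=22 (Hillcrest, w=100) cum 400
  x=25 (Southcross, w=100) cum 500
⇒ x* = 10
y-coordinate, sorted with cumulative weight:
  y=6 (Westmoor, w=80) cum 80
  y=6 (Midtown, w=100) cum 180
  y=12 (Northgate, w=20) cum 200
  y=13 (Hillcrest, w=100) cum 300  ← median
  y=14 (Eastvale, w=100) cum 400
  y=20 (Southcross, w=100) cum 500
⇒ y* = 13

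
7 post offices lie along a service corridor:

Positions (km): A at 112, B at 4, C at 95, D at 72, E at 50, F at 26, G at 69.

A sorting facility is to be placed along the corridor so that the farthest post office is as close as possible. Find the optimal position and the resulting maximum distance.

location 58, max distance 54

The 1-center on a line is the midpoint of the two extreme points: leftmost at 4, rightmost at 112.
Optimal location = (4 + 112)/2 = 58; maximum distance = (112 − 4)/2 = 54.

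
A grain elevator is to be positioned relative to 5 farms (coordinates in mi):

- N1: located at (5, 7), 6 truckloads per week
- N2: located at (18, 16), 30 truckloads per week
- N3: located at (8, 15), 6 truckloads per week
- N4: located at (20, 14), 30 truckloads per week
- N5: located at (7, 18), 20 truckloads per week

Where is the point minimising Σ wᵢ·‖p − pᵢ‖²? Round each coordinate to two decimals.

(14.76, 15.13)

The minimiser of Σwᵢ‖p−pᵢ‖² is the weighted centroid p* = (Σwᵢpᵢ)/(Σwᵢ).
Σwᵢ = 92.
Σwᵢxᵢ = 6·5 + 30·18 + 6·8 + 30·20 + 20·7 = 1358.
Σwᵢyᵢ = 6·7 + 30·16 + 6·15 + 30·14 + 20·18 = 1392.
x* = 1358/92 = 14.76, y* = 1392/92 = 15.13.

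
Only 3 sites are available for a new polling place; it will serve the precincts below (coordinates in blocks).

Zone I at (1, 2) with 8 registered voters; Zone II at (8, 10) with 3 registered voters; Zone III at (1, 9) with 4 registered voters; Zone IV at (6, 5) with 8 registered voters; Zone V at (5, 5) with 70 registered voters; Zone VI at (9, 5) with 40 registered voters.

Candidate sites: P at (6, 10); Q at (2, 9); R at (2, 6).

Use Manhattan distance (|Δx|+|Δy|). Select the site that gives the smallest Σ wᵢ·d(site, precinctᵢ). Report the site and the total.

Total weighted distance at each candidate:
  P (6, 10): total = 914
  Q (2, 9): total = 1083
  R (2, 6): total = 726
Minimum is at R with total 726 blocks.

R, total 726 blocks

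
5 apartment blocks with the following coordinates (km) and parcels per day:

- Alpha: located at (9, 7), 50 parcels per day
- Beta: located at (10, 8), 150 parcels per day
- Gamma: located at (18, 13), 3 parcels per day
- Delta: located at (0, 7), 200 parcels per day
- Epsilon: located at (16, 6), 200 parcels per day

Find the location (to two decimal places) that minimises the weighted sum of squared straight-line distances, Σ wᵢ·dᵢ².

(8.63, 6.95)

The minimiser of Σwᵢ‖p−pᵢ‖² is the weighted centroid p* = (Σwᵢpᵢ)/(Σwᵢ).
Σwᵢ = 603.
Σwᵢxᵢ = 50·9 + 150·10 + 3·18 + 200·0 + 200·16 = 5204.
Σwᵢyᵢ = 50·7 + 150·8 + 3·13 + 200·7 + 200·6 = 4189.
x* = 5204/603 = 8.63, y* = 4189/603 = 6.95.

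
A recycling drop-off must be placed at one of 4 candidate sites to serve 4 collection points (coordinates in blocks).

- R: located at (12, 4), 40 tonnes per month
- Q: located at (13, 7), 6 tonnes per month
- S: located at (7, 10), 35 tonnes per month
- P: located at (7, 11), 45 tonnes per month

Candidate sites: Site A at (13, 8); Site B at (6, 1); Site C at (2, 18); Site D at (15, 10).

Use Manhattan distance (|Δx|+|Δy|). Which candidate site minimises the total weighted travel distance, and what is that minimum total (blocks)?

Total weighted distance at each candidate:
  Site A (13, 8): total = 891
  Site B (6, 1): total = 1283
  Site C (2, 18): total = 2087
  Site D (15, 10): total = 1075
Minimum is at Site A with total 891 blocks.

Site A, total 891 blocks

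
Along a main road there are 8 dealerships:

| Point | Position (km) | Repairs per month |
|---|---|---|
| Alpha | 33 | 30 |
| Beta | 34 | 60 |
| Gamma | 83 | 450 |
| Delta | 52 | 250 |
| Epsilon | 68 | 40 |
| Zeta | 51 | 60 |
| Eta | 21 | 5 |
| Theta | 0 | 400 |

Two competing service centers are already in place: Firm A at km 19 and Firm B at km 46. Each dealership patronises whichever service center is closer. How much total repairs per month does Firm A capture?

The indifferent point is the midpoint (19+46)/2 = 32.5; dealerships left of it (closer to Firm A at 19) go to Firm A, those right go to Firm B.
  Theta at 0 (w=400) → Firm A
  Eta at 21 (w=5) → Firm A
  Alpha at 33 (w=30) → Firm B
  Beta at 34 (w=60) → Firm B
  Zeta at 51 (w=60) → Firm B
  Delta at 52 (w=250) → Firm B
  Epsilon at 68 (w=40) → Firm B
  Gamma at 83 (w=450) → Firm B
Firm A captures 405; Firm B captures 890.

405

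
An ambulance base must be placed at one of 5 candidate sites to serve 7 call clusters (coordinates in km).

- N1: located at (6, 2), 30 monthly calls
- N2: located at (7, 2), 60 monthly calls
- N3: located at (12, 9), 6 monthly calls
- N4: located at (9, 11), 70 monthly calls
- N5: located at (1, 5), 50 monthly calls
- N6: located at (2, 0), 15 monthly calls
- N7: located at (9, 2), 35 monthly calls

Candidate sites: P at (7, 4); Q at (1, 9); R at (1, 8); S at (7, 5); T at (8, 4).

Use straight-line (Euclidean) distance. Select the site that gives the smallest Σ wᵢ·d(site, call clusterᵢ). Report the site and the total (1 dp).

P, total 1238.3 km

Total weighted distance at each candidate:
  P (7, 4): total = 1238.3
  Q (1, 9): total = 2162.4
  R (1, 8): total = 2028.7
  S (7, 5): total = 1288.3
  T (8, 4): total = 1292.4
Minimum is at P with total 1238.3 km.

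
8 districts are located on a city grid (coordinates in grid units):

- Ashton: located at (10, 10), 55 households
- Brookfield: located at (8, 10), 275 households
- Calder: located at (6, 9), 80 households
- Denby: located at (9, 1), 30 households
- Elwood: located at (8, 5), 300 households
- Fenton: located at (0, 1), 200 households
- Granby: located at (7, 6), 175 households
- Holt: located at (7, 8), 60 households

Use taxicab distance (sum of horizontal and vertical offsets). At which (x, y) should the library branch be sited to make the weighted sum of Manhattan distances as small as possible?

(8, 6)

Manhattan distance separates: Σwᵢ(|x−xᵢ|+|y−yᵢ|) = Σwᵢ|x−xᵢ| + Σwᵢ|y−yᵢ|, so x and y are optimised independently as 1-D weighted medians.
Total weight W = 1175; half = 587.5.
x-coordinate, sorted with cumulative weight:
  x=0 (Fenton, w=200) cum 200
  x=6 (Calder, w=80) cum 280
  x=7 (Granby, w=175) cum 455
  x=7 (Holt, w=60) cum 515
  x=8 (Brookfield, w=275) cum 790  ← median
  x=8 (Elwood, w=300) cum 1090
  x=9 (Denby, w=30) cum 1120
  x=10 (Ashton, w=55) cum 1175
⇒ x* = 8
y-coordinate, sorted with cumulative weight:
  y=1 (Denby, w=30) cum 30
  y=1 (Fenton, w=200) cum 230
  y=5 (Elwood, w=300) cum 530
  y=6 (Granby, w=175) cum 705  ← median
  y=8 (Holt, w=60) cum 765
  y=9 (Calder, w=80) cum 845
  y=10 (Ashton, w=55) cum 900
  y=10 (Brookfield, w=275) cum 1175
⇒ y* = 6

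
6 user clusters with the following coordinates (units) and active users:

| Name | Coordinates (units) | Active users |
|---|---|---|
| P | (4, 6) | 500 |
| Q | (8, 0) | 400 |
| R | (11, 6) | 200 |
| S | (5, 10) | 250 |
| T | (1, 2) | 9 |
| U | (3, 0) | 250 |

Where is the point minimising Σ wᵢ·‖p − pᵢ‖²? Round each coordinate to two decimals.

(5.85, 4.18)

The minimiser of Σwᵢ‖p−pᵢ‖² is the weighted centroid p* = (Σwᵢpᵢ)/(Σwᵢ).
Σwᵢ = 1609.
Σwᵢxᵢ = 500·4 + 400·8 + 200·11 + 250·5 + 9·1 + 250·3 = 9409.
Σwᵢyᵢ = 500·6 + 400·0 + 200·6 + 250·10 + 9·2 + 250·0 = 6718.
x* = 9409/1609 = 5.85, y* = 6718/1609 = 4.18.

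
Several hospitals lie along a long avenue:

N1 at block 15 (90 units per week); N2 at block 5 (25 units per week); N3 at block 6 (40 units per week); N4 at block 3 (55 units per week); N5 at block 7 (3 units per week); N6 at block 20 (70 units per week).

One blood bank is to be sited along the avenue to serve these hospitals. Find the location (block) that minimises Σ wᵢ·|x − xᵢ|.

For a sum of weighted absolute distances on a line, the optimum is the weighted median (not the mean). Total weight W = 283; half-weight = 141.5.
Sort by position and accumulate weight:
  block 3 (N4, w=55) → cum 55
  block 5 (N2, w=25) → cum 80
  block 6 (N3, w=40) → cum 120
  block 7 (N5, w=3) → cum 123
  block 15 (N1, w=90) → cum 213  ≥ 141.5 → median here
  block 20 (N6, w=70) → cum 283
Optimal location: block 15.

x = 15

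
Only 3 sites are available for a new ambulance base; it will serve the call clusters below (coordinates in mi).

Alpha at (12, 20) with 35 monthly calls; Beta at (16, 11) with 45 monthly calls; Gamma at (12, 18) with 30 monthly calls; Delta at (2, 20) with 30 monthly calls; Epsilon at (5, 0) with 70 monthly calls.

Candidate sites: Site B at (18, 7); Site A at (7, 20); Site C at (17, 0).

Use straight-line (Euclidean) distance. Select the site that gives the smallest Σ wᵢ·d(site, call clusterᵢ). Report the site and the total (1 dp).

Site A, total 2466.3 mi

Total weighted distance at each candidate:
  Site B (18, 7): total = 2730.3
  Site A (7, 20): total = 2466.3
  Site C (17, 0): total = 3369.0
Minimum is at Site A with total 2466.3 mi.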